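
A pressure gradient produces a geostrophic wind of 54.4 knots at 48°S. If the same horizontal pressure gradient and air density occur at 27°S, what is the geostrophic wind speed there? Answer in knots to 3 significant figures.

89.0 knots

With the same pressure gradient and density, V_g ∝ 1/f ∝ 1/sin φ.
V₂ = V₁ · sin φ₁ / sin φ₂ = 54.4 × sin 48° / sin 27°
V₂ = 54.4 × 0.7431/0.4540 = 89.0 knots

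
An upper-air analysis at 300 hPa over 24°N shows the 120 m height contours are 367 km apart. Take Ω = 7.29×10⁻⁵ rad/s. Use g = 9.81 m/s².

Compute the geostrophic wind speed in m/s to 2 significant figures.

54 m/s

Coriolis parameter at 24°N:
f = 2Ω sin φ = 2 × 7.29×10⁻⁵ × sin 24° = 5.93×10⁻⁵ s⁻¹
Height gradient: |∂Z/∂n| = 120 m / 367000 m = 3.27×10⁻⁴
On a pressure surface, geostrophic balance gives V_g = (g/f)|∂Z/∂n|:
V_g = 9.81 × 3.27×10⁻⁴ / 5.93×10⁻⁵ = 54.1 m/s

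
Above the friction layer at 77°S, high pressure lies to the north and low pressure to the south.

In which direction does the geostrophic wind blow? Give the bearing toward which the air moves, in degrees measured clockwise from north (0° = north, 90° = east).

090°

The pressure-gradient force points toward the south (bearing 180°).
Geostrophic balance: in the Southern Hemisphere the Coriolis force deflects motion to the left, so the geostrophic wind blows 90° to the left of the pressure-gradient force (low pressure on the right).
Rotating 180° by 90° counterclockwise gives 090° — the wind blows toward the east.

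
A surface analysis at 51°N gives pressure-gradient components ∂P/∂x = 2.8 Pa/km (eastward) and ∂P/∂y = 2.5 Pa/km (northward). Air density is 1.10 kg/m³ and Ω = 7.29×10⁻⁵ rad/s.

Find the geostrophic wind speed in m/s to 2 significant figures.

Coriolis parameter at 51°N:
f = 2Ω sin φ = 2 × 7.29×10⁻⁵ × sin 51° = 1.13×10⁻⁴ s⁻¹
Component geostrophic relations (x east, y north):
u_g = −(1/(fρ)) ∂P/∂y,  v_g = (1/(fρ)) ∂P/∂x
u_g = −(2.5×10⁻³)/(1.13×10⁻⁴ × 1.10) = −20.1 m/s;  v_g = (2.8×10⁻³)/(1.13×10⁻⁴ × 1.10) = 22.5 m/s
|V_g| = √(u_g² + v_g²) = 30.1 m/s

30 m/s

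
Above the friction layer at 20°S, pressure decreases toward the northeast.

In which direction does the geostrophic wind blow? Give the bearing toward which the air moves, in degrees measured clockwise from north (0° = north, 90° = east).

The pressure-gradient force points toward the northeast (bearing 045°).
Geostrophic balance: in the Southern Hemisphere the Coriolis force deflects motion to the left, so the geostrophic wind blows 90° to the left of the pressure-gradient force (low pressure on the right).
Rotating 045° by 90° counterclockwise gives 315° — the wind blows toward the northwest.

315°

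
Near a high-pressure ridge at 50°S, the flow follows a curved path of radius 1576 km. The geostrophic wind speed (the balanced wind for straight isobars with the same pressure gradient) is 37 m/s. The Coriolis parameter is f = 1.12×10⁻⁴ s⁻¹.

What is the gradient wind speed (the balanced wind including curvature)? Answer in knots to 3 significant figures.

Around a high, pressure-gradient force acts outward with centrifugal, so Coriolis balances both:
fV = (1/ρ)|∂P/∂n| + V²/R  →  V² − fR·V + fR·V_g = 0
With fR = 1.12×10⁻⁴ × 1576×10³ m = 177 m/s:
V = [fR − √((fR)² − 4 fR V_g)]/2 = [177 − √(177² − 4×177×37)]/2 = 52.8 m/s
Supergeostrophic (V > V_g = 37 m/s), as expected around a high.
Converting: 52.8 m/s × 1.944 = 103 knots

103 knots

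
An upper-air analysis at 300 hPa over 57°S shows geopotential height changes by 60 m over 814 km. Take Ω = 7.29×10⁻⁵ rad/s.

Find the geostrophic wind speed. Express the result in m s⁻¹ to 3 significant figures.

5.91 m s⁻¹

Coriolis parameter at 57°S:
f = 2Ω sin φ = 2 × 7.29×10⁻⁵ × sin 57° = 1.22×10⁻⁴ s⁻¹
Height gradient: |∂Z/∂n| = 60 m / 814000 m = 7.37×10⁻⁵
On a pressure surface, geostrophic balance gives V_g = (g/f)|∂Z/∂n|:
V_g = 9.81 × 7.37×10⁻⁵ / 1.22×10⁻⁴ = 5.91 m/s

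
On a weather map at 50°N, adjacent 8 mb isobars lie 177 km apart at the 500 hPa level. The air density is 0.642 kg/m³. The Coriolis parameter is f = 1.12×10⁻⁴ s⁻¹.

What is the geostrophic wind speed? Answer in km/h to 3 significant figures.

226 km/h

Pressure gradient: |∂P/∂n| = 800 Pa / 177000 m = 4.52×10⁻³ Pa/m
Geostrophic balance (pressure-gradient force = Coriolis force):
V_g = (1/(fρ)) |∂P/∂n| = 4.52×10⁻³ / (1.12×10⁻⁴ × 0.642) = 62.9 m/s
Converting: 62.9 m/s × 3.6 = 226 km/h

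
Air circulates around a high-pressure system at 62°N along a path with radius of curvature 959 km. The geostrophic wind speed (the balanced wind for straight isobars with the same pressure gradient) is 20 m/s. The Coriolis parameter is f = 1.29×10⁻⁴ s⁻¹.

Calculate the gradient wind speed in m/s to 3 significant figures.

25.1 m/s

Around a high, pressure-gradient force acts outward with centrifugal, so Coriolis balances both:
fV = (1/ρ)|∂P/∂n| + V²/R  →  V² − fR·V + fR·V_g = 0
With fR = 1.29×10⁻⁴ × 959×10³ m = 124 m/s:
V = [fR − √((fR)² − 4 fR V_g)]/2 = [124 − √(124² − 4×124×20)]/2 = 25.1 m/s
Supergeostrophic (V > V_g = 20 m/s), as expected around a high.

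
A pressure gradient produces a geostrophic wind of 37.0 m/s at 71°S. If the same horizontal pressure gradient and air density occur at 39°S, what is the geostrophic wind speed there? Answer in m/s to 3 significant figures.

55.6 m/s

With the same pressure gradient and density, V_g ∝ 1/f ∝ 1/sin φ.
V₂ = V₁ · sin φ₁ / sin φ₂ = 37.0 × sin 71° / sin 39°
V₂ = 37.0 × 0.9455/0.6293 = 55.6 m/s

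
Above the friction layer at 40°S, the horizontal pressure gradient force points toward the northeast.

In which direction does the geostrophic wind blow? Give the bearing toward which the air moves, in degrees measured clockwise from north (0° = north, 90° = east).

315°

The pressure-gradient force points toward the northeast (bearing 045°).
Geostrophic balance: in the Southern Hemisphere the Coriolis force deflects motion to the left, so the geostrophic wind blows 90° to the left of the pressure-gradient force (low pressure on the right).
Rotating 045° by 90° counterclockwise gives 315° — the wind blows toward the northwest.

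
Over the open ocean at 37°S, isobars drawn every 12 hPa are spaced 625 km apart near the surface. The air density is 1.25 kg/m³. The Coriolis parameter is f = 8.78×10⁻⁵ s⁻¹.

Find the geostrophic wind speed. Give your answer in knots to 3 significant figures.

Pressure gradient: |∂P/∂n| = 1200 Pa / 625000 m = 1.92×10⁻³ Pa/m
Geostrophic balance (pressure-gradient force = Coriolis force):
V_g = (1/(fρ)) |∂P/∂n| = 1.92×10⁻³ / (8.78×10⁻⁵ × 1.25) = 17.5 m/s
Converting: 17.5 m/s × 1.944 = 34.0 knots

34.0 knots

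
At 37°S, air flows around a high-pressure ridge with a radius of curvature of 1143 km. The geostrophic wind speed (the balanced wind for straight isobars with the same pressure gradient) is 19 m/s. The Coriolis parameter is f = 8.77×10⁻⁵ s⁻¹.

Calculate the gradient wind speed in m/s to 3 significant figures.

25.5 m/s

Around a high, pressure-gradient force acts outward with centrifugal, so Coriolis balances both:
fV = (1/ρ)|∂P/∂n| + V²/R  →  V² − fR·V + fR·V_g = 0
With fR = 8.77×10⁻⁵ × 1143×10³ m = 100 m/s:
V = [fR − √((fR)² − 4 fR V_g)]/2 = [100 − √(100² − 4×100×19)]/2 = 25.5 m/s
Supergeostrophic (V > V_g = 19 m/s), as expected around a high.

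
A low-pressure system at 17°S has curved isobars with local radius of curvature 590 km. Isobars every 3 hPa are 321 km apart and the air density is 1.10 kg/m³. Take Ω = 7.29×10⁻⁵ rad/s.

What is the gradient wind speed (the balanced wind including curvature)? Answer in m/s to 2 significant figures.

Coriolis parameter at 17°S:
f = 2Ω sin φ = 2 × 7.29×10⁻⁵ × sin 17° = 4.26×10⁻⁵ s⁻¹
Pressure gradient: |∂P/∂n| = 300 Pa / 321000 m = 9.35×10⁻⁴ Pa/m
Geostrophic speed: V_g = |∂P/∂n|/(fρ) = 9.35×10⁻⁴/(4.26×10⁻⁵ × 1.10) = 19.9 m/s
Around a low, centrifugal force acts outward with Coriolis, so pressure-gradient force balances both:
(1/ρ)|∂P/∂n| = fV + V²/R  →  V² + fR·V − fR·V_g = 0
With fR = 4.26×10⁻⁵ × 590×10³ m = 25.2 m/s:
V = [−fR + √((fR)² + 4 fR V_g)]/2 = [−25.2 + √(25.2² + 4×25.2×19.9)]/2 = 13.1 m/s
Subgeostrophic (V < V_g = 19.9 m/s), as expected around a low.

13 m/s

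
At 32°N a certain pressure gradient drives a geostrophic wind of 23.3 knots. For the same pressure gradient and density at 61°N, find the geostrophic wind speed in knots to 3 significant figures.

14.1 knots

With the same pressure gradient and density, V_g ∝ 1/f ∝ 1/sin φ.
V₂ = V₁ · sin φ₁ / sin φ₂ = 23.3 × sin 32° / sin 61°
V₂ = 23.3 × 0.5299/0.8746 = 14.1 knots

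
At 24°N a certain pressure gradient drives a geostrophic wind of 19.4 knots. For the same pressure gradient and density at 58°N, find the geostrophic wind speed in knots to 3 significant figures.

With the same pressure gradient and density, V_g ∝ 1/f ∝ 1/sin φ.
V₂ = V₁ · sin φ₁ / sin φ₂ = 19.4 × sin 24° / sin 58°
V₂ = 19.4 × 0.4067/0.8480 = 9.30 knots

9.30 knots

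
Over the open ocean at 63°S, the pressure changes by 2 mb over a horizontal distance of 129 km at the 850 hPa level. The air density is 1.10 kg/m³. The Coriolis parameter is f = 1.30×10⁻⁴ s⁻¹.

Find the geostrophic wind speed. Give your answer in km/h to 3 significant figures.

Pressure gradient: |∂P/∂n| = 200 Pa / 129000 m = 1.55×10⁻³ Pa/m
Geostrophic balance (pressure-gradient force = Coriolis force):
V_g = (1/(fρ)) |∂P/∂n| = 1.55×10⁻³ / (1.30×10⁻⁴ × 1.10) = 10.8 m/s
Converting: 10.8 m/s × 3.6 = 39.0 km/h

39.0 km/h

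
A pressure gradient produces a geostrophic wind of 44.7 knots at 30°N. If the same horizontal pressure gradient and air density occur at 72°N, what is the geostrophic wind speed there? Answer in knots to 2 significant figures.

24 knots

With the same pressure gradient and density, V_g ∝ 1/f ∝ 1/sin φ.
V₂ = V₁ · sin φ₁ / sin φ₂ = 44.7 × sin 30° / sin 72°
V₂ = 44.7 × 0.5000/0.9511 = 24 knots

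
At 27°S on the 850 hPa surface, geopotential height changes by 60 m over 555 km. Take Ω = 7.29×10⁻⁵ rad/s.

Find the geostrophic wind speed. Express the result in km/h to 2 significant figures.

58 km/h

Coriolis parameter at 27°S:
f = 2Ω sin φ = 2 × 7.29×10⁻⁵ × sin 27° = 6.62×10⁻⁵ s⁻¹
Height gradient: |∂Z/∂n| = 60 m / 555000 m = 1.08×10⁻⁴
On a pressure surface, geostrophic balance gives V_g = (g/f)|∂Z/∂n|:
V_g = 9.81 × 1.08×10⁻⁴ / 6.62×10⁻⁵ = 16.0 m/s
Converting: 16.0 m/s × 3.6 = 58 km/h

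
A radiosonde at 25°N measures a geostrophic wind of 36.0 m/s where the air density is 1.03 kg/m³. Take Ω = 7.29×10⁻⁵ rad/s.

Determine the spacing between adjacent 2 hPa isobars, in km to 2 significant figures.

Coriolis parameter at 25°N:
f = 2Ω sin φ = 2 × 7.29×10⁻⁵ × sin 25° = 6.16×10⁻⁵ s⁻¹
Geostrophic balance rearranged: |∂P/∂n| = f ρ V_g
|∂P/∂n| = 6.16×10⁻⁵ × 1.03 × 36.0 = 2.28×10⁻³ Pa/m
Isobar spacing: Δn = ΔP/|∂P/∂n| = 200 Pa / 2.28×10⁻³ Pa/m = 87536 m ≈ 88 km

88 km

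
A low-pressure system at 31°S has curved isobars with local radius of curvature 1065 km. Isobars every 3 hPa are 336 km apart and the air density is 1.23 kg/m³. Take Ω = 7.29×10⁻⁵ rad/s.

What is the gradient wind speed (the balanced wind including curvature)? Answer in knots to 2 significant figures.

Coriolis parameter at 31°S:
f = 2Ω sin φ = 2 × 7.29×10⁻⁵ × sin 31° = 7.51×10⁻⁵ s⁻¹
Pressure gradient: |∂P/∂n| = 300 Pa / 336000 m = 8.93×10⁻⁴ Pa/m
Geostrophic speed: V_g = |∂P/∂n|/(fρ) = 8.93×10⁻⁴/(7.51×10⁻⁵ × 1.23) = 9.67 m/s
Around a low, centrifugal force acts outward with Coriolis, so pressure-gradient force balances both:
(1/ρ)|∂P/∂n| = fV + V²/R  →  V² + fR·V − fR·V_g = 0
With fR = 7.51×10⁻⁵ × 1065×10³ m = 80.0 m/s:
V = [−fR + √((fR)² + 4 fR V_g)]/2 = [−80.0 + √(80.0² + 4×80.0×9.67)]/2 = 8.72 m/s
Subgeostrophic (V < V_g = 9.67 m/s), as expected around a low.
Converting: 8.72 m/s × 1.944 = 17 knots

17 knots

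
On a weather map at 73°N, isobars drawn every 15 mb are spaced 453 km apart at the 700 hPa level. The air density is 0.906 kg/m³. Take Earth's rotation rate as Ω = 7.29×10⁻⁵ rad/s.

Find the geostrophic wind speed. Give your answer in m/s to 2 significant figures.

Coriolis parameter at 73°N:
f = 2Ω sin φ = 2 × 7.29×10⁻⁵ × sin 73° = 1.39×10⁻⁴ s⁻¹
Pressure gradient: |∂P/∂n| = 1500 Pa / 453000 m = 3.31×10⁻³ Pa/m
Geostrophic balance (pressure-gradient force = Coriolis force):
V_g = (1/(fρ)) |∂P/∂n| = 3.31×10⁻³ / (1.39×10⁻⁴ × 0.906) = 26.2 m/s

26 m/s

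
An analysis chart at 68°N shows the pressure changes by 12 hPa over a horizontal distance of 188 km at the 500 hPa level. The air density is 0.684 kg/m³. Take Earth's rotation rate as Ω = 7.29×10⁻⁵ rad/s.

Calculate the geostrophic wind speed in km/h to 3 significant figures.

Coriolis parameter at 68°N:
f = 2Ω sin φ = 2 × 7.29×10⁻⁵ × sin 68° = 1.35×10⁻⁴ s⁻¹
Pressure gradient: |∂P/∂n| = 1200 Pa / 188000 m = 6.38×10⁻³ Pa/m
Geostrophic balance (pressure-gradient force = Coriolis force):
V_g = (1/(fρ)) |∂P/∂n| = 6.38×10⁻³ / (1.35×10⁻⁴ × 0.684) = 69.0 m/s
Converting: 69.0 m/s × 3.6 = 249 km/h

249 km/h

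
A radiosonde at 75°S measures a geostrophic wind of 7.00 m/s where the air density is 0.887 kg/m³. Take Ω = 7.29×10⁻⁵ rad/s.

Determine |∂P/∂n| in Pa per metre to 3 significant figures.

Coriolis parameter at 75°S:
f = 2Ω sin φ = 2 × 7.29×10⁻⁵ × sin 75° = 1.41×10⁻⁴ s⁻¹
Geostrophic balance rearranged: |∂P/∂n| = f ρ V_g
|∂P/∂n| = 1.41×10⁻⁴ × 0.887 × 7.00 = 8.74×10⁻⁴ Pa/m

8.74×10⁻⁴ Pa/m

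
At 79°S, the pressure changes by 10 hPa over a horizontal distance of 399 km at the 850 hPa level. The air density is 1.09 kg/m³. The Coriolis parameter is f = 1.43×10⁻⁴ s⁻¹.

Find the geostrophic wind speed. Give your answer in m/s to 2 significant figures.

Pressure gradient: |∂P/∂n| = 1000 Pa / 399000 m = 2.51×10⁻³ Pa/m
Geostrophic balance (pressure-gradient force = Coriolis force):
V_g = (1/(fρ)) |∂P/∂n| = 2.51×10⁻³ / (1.43×10⁻⁴ × 1.09) = 16.1 m/s

16 m/s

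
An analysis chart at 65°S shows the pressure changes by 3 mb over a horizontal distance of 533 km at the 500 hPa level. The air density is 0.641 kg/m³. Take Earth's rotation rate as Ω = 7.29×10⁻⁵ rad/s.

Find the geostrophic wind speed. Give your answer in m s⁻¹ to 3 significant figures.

Coriolis parameter at 65°S:
f = 2Ω sin φ = 2 × 7.29×10⁻⁵ × sin 65° = 1.32×10⁻⁴ s⁻¹
Pressure gradient: |∂P/∂n| = 300 Pa / 533000 m = 5.63×10⁻⁴ Pa/m
Geostrophic balance (pressure-gradient force = Coriolis force):
V_g = (1/(fρ)) |∂P/∂n| = 5.63×10⁻⁴ / (1.32×10⁻⁴ × 0.641) = 6.65 m/s

6.65 m s⁻¹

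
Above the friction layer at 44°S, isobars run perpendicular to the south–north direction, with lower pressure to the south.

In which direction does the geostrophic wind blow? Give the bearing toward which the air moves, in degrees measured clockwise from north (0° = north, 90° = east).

The pressure-gradient force points toward the south (bearing 180°).
Geostrophic balance: in the Southern Hemisphere the Coriolis force deflects motion to the left, so the geostrophic wind blows 90° to the left of the pressure-gradient force (low pressure on the right).
Rotating 180° by 90° counterclockwise gives 090° — the wind blows toward the east.

090°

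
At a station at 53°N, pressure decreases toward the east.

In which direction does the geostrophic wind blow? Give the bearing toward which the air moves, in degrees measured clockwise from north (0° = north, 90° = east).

The pressure-gradient force points toward the east (bearing 090°).
Geostrophic balance: in the Northern Hemisphere the Coriolis force deflects motion to the right, so the geostrophic wind blows 90° to the right of the pressure-gradient force (low pressure on the left).
Rotating 090° by 90° clockwise gives 180° — the wind blows toward the south.

180°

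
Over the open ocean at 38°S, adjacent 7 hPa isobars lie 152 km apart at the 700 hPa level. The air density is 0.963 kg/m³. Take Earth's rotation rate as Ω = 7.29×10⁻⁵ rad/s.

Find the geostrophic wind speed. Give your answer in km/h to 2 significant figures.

Coriolis parameter at 38°S:
f = 2Ω sin φ = 2 × 7.29×10⁻⁵ × sin 38° = 8.98×10⁻⁵ s⁻¹
Pressure gradient: |∂P/∂n| = 700 Pa / 152000 m = 4.61×10⁻³ Pa/m
Geostrophic balance (pressure-gradient force = Coriolis force):
V_g = (1/(fρ)) |∂P/∂n| = 4.61×10⁻³ / (8.98×10⁻⁵ × 0.963) = 53.3 m/s
Converting: 53.3 m/s × 3.6 = 190 km/h

190 km/h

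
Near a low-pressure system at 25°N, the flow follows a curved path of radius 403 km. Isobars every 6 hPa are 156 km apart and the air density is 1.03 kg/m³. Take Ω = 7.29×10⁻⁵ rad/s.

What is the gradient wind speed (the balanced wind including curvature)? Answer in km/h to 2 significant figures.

Coriolis parameter at 25°N:
f = 2Ω sin φ = 2 × 7.29×10⁻⁵ × sin 25° = 6.16×10⁻⁵ s⁻¹
Pressure gradient: |∂P/∂n| = 600 Pa / 156000 m = 3.85×10⁻³ Pa/m
Geostrophic speed: V_g = |∂P/∂n|/(fρ) = 3.85×10⁻³/(6.16×10⁻⁵ × 1.03) = 60.6 m/s
Around a low, centrifugal force acts outward with Coriolis, so pressure-gradient force balances both:
(1/ρ)|∂P/∂n| = fV + V²/R  →  V² + fR·V − fR·V_g = 0
With fR = 6.16×10⁻⁵ × 403×10³ m = 24.8 m/s:
V = [−fR + √((fR)² + 4 fR V_g)]/2 = [−24.8 + √(24.8² + 4×24.8×60.6)]/2 = 28.3 m/s
Subgeostrophic (V < V_g = 60.6 m/s), as expected around a low.
Converting: 28.3 m/s × 3.6 = 100 km/h

100 km/h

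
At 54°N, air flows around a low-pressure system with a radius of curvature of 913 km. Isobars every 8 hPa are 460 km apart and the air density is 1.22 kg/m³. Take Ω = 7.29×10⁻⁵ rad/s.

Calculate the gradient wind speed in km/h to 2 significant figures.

Coriolis parameter at 54°N:
f = 2Ω sin φ = 2 × 7.29×10⁻⁵ × sin 54° = 1.18×10⁻⁴ s⁻¹
Pressure gradient: |∂P/∂n| = 800 Pa / 460000 m = 1.74×10⁻³ Pa/m
Geostrophic speed: V_g = |∂P/∂n|/(fρ) = 1.74×10⁻³/(1.18×10⁻⁴ × 1.22) = 12.1 m/s
Around a low, centrifugal force acts outward with Coriolis, so pressure-gradient force balances both:
(1/ρ)|∂P/∂n| = fV + V²/R  →  V² + fR·V − fR·V_g = 0
With fR = 1.18×10⁻⁴ × 913×10³ m = 108 m/s:
V = [−fR + √((fR)² + 4 fR V_g)]/2 = [−108 + √(108² + 4×108×12.1)]/2 = 11 m/s
Subgeostrophic (V < V_g = 12.1 m/s), as expected around a low.
Converting: 11 m/s × 3.6 = 39 km/h

39 km/h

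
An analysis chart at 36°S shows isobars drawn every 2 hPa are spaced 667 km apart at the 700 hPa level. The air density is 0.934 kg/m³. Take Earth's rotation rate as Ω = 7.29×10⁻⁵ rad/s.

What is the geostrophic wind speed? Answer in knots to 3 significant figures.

7.28 knots

Coriolis parameter at 36°S:
f = 2Ω sin φ = 2 × 7.29×10⁻⁵ × sin 36° = 8.57×10⁻⁵ s⁻¹
Pressure gradient: |∂P/∂n| = 200 Pa / 667000 m = 3.00×10⁻⁴ Pa/m
Geostrophic balance (pressure-gradient force = Coriolis force):
V_g = (1/(fρ)) |∂P/∂n| = 3.00×10⁻⁴ / (8.57×10⁻⁵ × 0.934) = 3.75 m/s
Converting: 3.75 m/s × 1.944 = 7.28 knots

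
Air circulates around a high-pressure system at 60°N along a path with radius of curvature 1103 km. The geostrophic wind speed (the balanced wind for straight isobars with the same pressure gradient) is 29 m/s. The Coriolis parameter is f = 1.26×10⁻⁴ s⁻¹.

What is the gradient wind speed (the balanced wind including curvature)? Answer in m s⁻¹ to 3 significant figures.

41.2 m s⁻¹

Around a high, pressure-gradient force acts outward with centrifugal, so Coriolis balances both:
fV = (1/ρ)|∂P/∂n| + V²/R  →  V² − fR·V + fR·V_g = 0
With fR = 1.26×10⁻⁴ × 1103×10³ m = 139 m/s:
V = [fR − √((fR)² − 4 fR V_g)]/2 = [139 − √(139² − 4×139×29)]/2 = 41.2 m/s
Supergeostrophic (V > V_g = 29 m/s), as expected around a high.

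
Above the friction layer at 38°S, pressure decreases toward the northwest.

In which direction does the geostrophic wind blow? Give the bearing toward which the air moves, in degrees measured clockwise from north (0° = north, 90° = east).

225°

The pressure-gradient force points toward the northwest (bearing 315°).
Geostrophic balance: in the Southern Hemisphere the Coriolis force deflects motion to the left, so the geostrophic wind blows 90° to the left of the pressure-gradient force (low pressure on the right).
Rotating 315° by 90° counterclockwise gives 225° — the wind blows toward the southwest.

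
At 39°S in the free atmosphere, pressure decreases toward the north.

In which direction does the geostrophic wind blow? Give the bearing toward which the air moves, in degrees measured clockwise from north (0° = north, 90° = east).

The pressure-gradient force points toward the north (bearing 000°).
Geostrophic balance: in the Southern Hemisphere the Coriolis force deflects motion to the left, so the geostrophic wind blows 90° to the left of the pressure-gradient force (low pressure on the right).
Rotating 000° by 90° counterclockwise gives 270° — the wind blows toward the west.

270°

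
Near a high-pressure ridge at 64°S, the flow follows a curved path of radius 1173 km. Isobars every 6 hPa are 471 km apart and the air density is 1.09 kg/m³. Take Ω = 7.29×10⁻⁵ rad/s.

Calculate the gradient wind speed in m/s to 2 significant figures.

9.5 m/s

Coriolis parameter at 64°S:
f = 2Ω sin φ = 2 × 7.29×10⁻⁵ × sin 64° = 1.31×10⁻⁴ s⁻¹
Pressure gradient: |∂P/∂n| = 600 Pa / 471000 m = 1.27×10⁻³ Pa/m
Geostrophic speed: V_g = |∂P/∂n|/(fρ) = 1.27×10⁻³/(1.31×10⁻⁴ × 1.09) = 8.92 m/s
Around a high, pressure-gradient force acts outward with centrifugal, so Coriolis balances both:
fV = (1/ρ)|∂P/∂n| + V²/R  →  V² − fR·V + fR·V_g = 0
With fR = 1.31×10⁻⁴ × 1173×10³ m = 154 m/s:
V = [fR − √((fR)² − 4 fR V_g)]/2 = [154 − √(154² − 4×154×8.92)]/2 = 9.51 m/s
Supergeostrophic (V > V_g = 8.92 m/s), as expected around a high.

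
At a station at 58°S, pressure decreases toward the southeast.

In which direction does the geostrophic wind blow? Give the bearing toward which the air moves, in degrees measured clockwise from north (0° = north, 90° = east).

The pressure-gradient force points toward the southeast (bearing 135°).
Geostrophic balance: in the Southern Hemisphere the Coriolis force deflects motion to the left, so the geostrophic wind blows 90° to the left of the pressure-gradient force (low pressure on the right).
Rotating 135° by 90° counterclockwise gives 045° — the wind blows toward the northeast.

045°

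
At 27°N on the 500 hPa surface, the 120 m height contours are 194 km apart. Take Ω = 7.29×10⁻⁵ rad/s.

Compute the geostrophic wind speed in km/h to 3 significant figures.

Coriolis parameter at 27°N:
f = 2Ω sin φ = 2 × 7.29×10⁻⁵ × sin 27° = 6.62×10⁻⁵ s⁻¹
Height gradient: |∂Z/∂n| = 120 m / 194000 m = 6.19×10⁻⁴
On a pressure surface, geostrophic balance gives V_g = (g/f)|∂Z/∂n|:
V_g = 9.81 × 6.19×10⁻⁴ / 6.62×10⁻⁵ = 91.7 m/s
Converting: 91.7 m/s × 3.6 = 330 km/h

330 km/h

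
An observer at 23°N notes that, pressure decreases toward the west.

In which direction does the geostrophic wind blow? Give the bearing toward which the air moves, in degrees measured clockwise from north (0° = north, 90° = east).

000°

The pressure-gradient force points toward the west (bearing 270°).
Geostrophic balance: in the Northern Hemisphere the Coriolis force deflects motion to the right, so the geostrophic wind blows 90° to the right of the pressure-gradient force (low pressure on the left).
Rotating 270° by 90° clockwise gives 000° — the wind blows toward the north.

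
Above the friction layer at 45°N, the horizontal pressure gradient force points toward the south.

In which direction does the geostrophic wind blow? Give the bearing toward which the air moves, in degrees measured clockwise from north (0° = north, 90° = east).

The pressure-gradient force points toward the south (bearing 180°).
Geostrophic balance: in the Northern Hemisphere the Coriolis force deflects motion to the right, so the geostrophic wind blows 90° to the right of the pressure-gradient force (low pressure on the left).
Rotating 180° by 90° clockwise gives 270° — the wind blows toward the west.

270°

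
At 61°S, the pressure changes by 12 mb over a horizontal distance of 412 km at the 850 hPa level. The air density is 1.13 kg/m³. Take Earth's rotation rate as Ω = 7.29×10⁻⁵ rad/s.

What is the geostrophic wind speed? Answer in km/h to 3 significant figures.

Coriolis parameter at 61°S:
f = 2Ω sin φ = 2 × 7.29×10⁻⁵ × sin 61° = 1.28×10⁻⁴ s⁻¹
Pressure gradient: |∂P/∂n| = 1200 Pa / 412000 m = 2.91×10⁻³ Pa/m
Geostrophic balance (pressure-gradient force = Coriolis force):
V_g = (1/(fρ)) |∂P/∂n| = 2.91×10⁻³ / (1.28×10⁻⁴ × 1.13) = 20.2 m/s
Converting: 20.2 m/s × 3.6 = 72.8 km/h

72.8 km/h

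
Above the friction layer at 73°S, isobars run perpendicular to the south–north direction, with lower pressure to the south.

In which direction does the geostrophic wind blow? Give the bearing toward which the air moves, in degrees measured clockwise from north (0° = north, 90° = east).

The pressure-gradient force points toward the south (bearing 180°).
Geostrophic balance: in the Southern Hemisphere the Coriolis force deflects motion to the left, so the geostrophic wind blows 90° to the left of the pressure-gradient force (low pressure on the right).
Rotating 180° by 90° counterclockwise gives 090° — the wind blows toward the east.

090°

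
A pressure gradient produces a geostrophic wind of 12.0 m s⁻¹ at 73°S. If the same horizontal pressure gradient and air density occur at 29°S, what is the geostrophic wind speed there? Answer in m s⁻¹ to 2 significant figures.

With the same pressure gradient and density, V_g ∝ 1/f ∝ 1/sin φ.
V₂ = V₁ · sin φ₁ / sin φ₂ = 12.0 × sin 73° / sin 29°
V₂ = 12.0 × 0.9563/0.4848 = 24 m s⁻¹

24 m s⁻¹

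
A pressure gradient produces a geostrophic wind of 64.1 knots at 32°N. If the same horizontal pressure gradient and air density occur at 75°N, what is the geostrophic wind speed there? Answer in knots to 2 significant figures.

With the same pressure gradient and density, V_g ∝ 1/f ∝ 1/sin φ.
V₂ = V₁ · sin φ₁ / sin φ₂ = 64.1 × sin 32° / sin 75°
V₂ = 64.1 × 0.5299/0.9659 = 35 knots

35 knots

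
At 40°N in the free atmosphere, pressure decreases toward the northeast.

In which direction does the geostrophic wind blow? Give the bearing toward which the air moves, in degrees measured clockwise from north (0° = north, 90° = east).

135°

The pressure-gradient force points toward the northeast (bearing 045°).
Geostrophic balance: in the Northern Hemisphere the Coriolis force deflects motion to the right, so the geostrophic wind blows 90° to the right of the pressure-gradient force (low pressure on the left).
Rotating 045° by 90° clockwise gives 135° — the wind blows toward the southeast.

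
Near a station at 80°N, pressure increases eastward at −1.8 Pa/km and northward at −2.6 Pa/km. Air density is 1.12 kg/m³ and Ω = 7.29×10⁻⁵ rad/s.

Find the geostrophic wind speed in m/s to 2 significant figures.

Coriolis parameter at 80°N:
f = 2Ω sin φ = 2 × 7.29×10⁻⁵ × sin 80° = 1.44×10⁻⁴ s⁻¹
Component geostrophic relations (x east, y north):
u_g = −(1/(fρ)) ∂P/∂y,  v_g = (1/(fρ)) ∂P/∂x
u_g = −(−2.6×10⁻³)/(1.44×10⁻⁴ × 1.12) = 16.2 m/s;  v_g = (−1.8×10⁻³)/(1.44×10⁻⁴ × 1.12) = −11.2 m/s
|V_g| = √(u_g² + v_g²) = 19.7 m/s

20 m/s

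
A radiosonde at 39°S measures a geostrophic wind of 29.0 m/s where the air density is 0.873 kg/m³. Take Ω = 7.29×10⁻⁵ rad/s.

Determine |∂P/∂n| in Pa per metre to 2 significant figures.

2.3×10⁻³ Pa/m

Coriolis parameter at 39°S:
f = 2Ω sin φ = 2 × 7.29×10⁻⁵ × sin 39° = 9.18×10⁻⁵ s⁻¹
Geostrophic balance rearranged: |∂P/∂n| = f ρ V_g
|∂P/∂n| = 9.18×10⁻⁵ × 0.873 × 29.0 = 2.32×10⁻³ Pa/m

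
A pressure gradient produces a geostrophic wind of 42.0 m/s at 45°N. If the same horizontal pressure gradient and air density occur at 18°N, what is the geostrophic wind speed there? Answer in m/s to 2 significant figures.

With the same pressure gradient and density, V_g ∝ 1/f ∝ 1/sin φ.
V₂ = V₁ · sin φ₁ / sin φ₂ = 42.0 × sin 45° / sin 18°
V₂ = 42.0 × 0.7071/0.3090 = 96 m/s

96 m/s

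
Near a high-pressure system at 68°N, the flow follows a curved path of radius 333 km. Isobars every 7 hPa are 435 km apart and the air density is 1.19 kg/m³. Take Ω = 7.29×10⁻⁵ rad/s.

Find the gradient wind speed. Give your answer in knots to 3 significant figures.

29.2 knots

Coriolis parameter at 68°N:
f = 2Ω sin φ = 2 × 7.29×10⁻⁵ × sin 68° = 1.35×10⁻⁴ s⁻¹
Pressure gradient: |∂P/∂n| = 700 Pa / 435000 m = 1.61×10⁻³ Pa/m
Geostrophic speed: V_g = |∂P/∂n|/(fρ) = 1.61×10⁻³/(1.35×10⁻⁴ × 1.19) = 10.0 m/s
Around a high, pressure-gradient force acts outward with centrifugal, so Coriolis balances both:
fV = (1/ρ)|∂P/∂n| + V²/R  →  V² − fR·V + fR·V_g = 0
With fR = 1.35×10⁻⁴ × 333×10³ m = 45.0 m/s:
V = [fR − √((fR)² − 4 fR V_g)]/2 = [45.0 − √(45.0² − 4×45.0×10)]/2 = 15 m/s
Supergeostrophic (V > V_g = 10 m/s), as expected around a high.
Converting: 15 m/s × 1.944 = 29.2 knots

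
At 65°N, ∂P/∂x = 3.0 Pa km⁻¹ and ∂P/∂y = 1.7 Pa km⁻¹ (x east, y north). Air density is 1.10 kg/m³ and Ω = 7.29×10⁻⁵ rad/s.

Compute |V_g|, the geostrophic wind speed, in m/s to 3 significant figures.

Coriolis parameter at 65°N:
f = 2Ω sin φ = 2 × 7.29×10⁻⁵ × sin 65° = 1.32×10⁻⁴ s⁻¹
Component geostrophic relations (x east, y north):
u_g = −(1/(fρ)) ∂P/∂y,  v_g = (1/(fρ)) ∂P/∂x
u_g = −(1.7×10⁻³)/(1.32×10⁻⁴ × 1.10) = −11.7 m/s;  v_g = (3.0×10⁻³)/(1.32×10⁻⁴ × 1.10) = 20.6 m/s
|V_g| = √(u_g² + v_g²) = 23.7 m/s

23.7 m/s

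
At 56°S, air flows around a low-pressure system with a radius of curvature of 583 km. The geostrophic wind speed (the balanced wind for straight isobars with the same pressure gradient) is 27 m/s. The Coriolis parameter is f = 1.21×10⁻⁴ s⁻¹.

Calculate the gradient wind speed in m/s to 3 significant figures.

Around a low, centrifugal force acts outward with Coriolis, so pressure-gradient force balances both:
(1/ρ)|∂P/∂n| = fV + V²/R  →  V² + fR·V − fR·V_g = 0
With fR = 1.21×10⁻⁴ × 583×10³ m = 70.5 m/s:
V = [−fR + √((fR)² + 4 fR V_g)]/2 = [−70.5 + √(70.5² + 4×70.5×27)]/2 = 20.8 m/s
Subgeostrophic (V < V_g = 27 m/s), as expected around a low.

20.8 m/s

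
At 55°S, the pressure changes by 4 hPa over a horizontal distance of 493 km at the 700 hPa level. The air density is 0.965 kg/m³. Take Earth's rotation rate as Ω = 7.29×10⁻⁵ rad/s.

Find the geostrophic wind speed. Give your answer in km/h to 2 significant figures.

Coriolis parameter at 55°S:
f = 2Ω sin φ = 2 × 7.29×10⁻⁵ × sin 55° = 1.19×10⁻⁴ s⁻¹
Pressure gradient: |∂P/∂n| = 400 Pa / 493000 m = 8.11×10⁻⁴ Pa/m
Geostrophic balance (pressure-gradient force = Coriolis force):
V_g = (1/(fρ)) |∂P/∂n| = 8.11×10⁻⁴ / (1.19×10⁻⁴ × 0.965) = 7.04 m/s
Converting: 7.04 m/s × 3.6 = 25 km/h

25 km/h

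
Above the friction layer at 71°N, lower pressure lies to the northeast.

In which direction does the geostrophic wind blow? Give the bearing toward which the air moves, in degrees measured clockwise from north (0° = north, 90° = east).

The pressure-gradient force points toward the northeast (bearing 045°).
Geostrophic balance: in the Northern Hemisphere the Coriolis force deflects motion to the right, so the geostrophic wind blows 90° to the right of the pressure-gradient force (low pressure on the left).
Rotating 045° by 90° clockwise gives 135° — the wind blows toward the southeast.

135°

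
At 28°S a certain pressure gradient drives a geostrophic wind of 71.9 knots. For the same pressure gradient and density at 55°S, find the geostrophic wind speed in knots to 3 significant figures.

With the same pressure gradient and density, V_g ∝ 1/f ∝ 1/sin φ.
V₂ = V₁ · sin φ₁ / sin φ₂ = 71.9 × sin 28° / sin 55°
V₂ = 71.9 × 0.4695/0.8192 = 41.2 knots

41.2 knots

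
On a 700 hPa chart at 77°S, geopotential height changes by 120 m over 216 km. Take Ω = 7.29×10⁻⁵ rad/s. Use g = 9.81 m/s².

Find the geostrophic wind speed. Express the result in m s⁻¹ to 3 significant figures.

Coriolis parameter at 77°S:
f = 2Ω sin φ = 2 × 7.29×10⁻⁵ × sin 77° = 1.42×10⁻⁴ s⁻¹
Height gradient: |∂Z/∂n| = 120 m / 216000 m = 5.56×10⁻⁴
On a pressure surface, geostrophic balance gives V_g = (g/f)|∂Z/∂n|:
V_g = 9.81 × 5.56×10⁻⁴ / 1.42×10⁻⁴ = 38.4 m/s

38.4 m s⁻¹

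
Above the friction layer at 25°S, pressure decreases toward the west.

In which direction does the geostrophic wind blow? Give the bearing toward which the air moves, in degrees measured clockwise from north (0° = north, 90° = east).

The pressure-gradient force points toward the west (bearing 270°).
Geostrophic balance: in the Southern Hemisphere the Coriolis force deflects motion to the left, so the geostrophic wind blows 90° to the left of the pressure-gradient force (low pressure on the right).
Rotating 270° by 90° counterclockwise gives 180° — the wind blows toward the south.

180°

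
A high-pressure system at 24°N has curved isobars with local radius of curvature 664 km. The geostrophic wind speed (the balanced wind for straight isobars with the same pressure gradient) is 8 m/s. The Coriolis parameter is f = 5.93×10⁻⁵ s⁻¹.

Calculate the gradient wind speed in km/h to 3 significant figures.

40.2 km/h

Around a high, pressure-gradient force acts outward with centrifugal, so Coriolis balances both:
fV = (1/ρ)|∂P/∂n| + V²/R  →  V² − fR·V + fR·V_g = 0
With fR = 5.93×10⁻⁵ × 664×10³ m = 39.4 m/s:
V = [fR − √((fR)² − 4 fR V_g)]/2 = [39.4 − √(39.4² − 4×39.4×8)]/2 = 11.2 m/s
Supergeostrophic (V > V_g = 8 m/s), as expected around a high.
Converting: 11.2 m/s × 3.6 = 40.2 km/h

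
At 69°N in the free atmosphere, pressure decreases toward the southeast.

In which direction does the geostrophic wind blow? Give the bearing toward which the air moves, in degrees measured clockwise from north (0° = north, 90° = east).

The pressure-gradient force points toward the southeast (bearing 135°).
Geostrophic balance: in the Northern Hemisphere the Coriolis force deflects motion to the right, so the geostrophic wind blows 90° to the right of the pressure-gradient force (low pressure on the left).
Rotating 135° by 90° clockwise gives 225° — the wind blows toward the southwest.

225°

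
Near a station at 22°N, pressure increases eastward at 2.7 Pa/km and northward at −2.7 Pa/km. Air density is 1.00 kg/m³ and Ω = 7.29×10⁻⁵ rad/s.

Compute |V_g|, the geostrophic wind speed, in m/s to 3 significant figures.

Coriolis parameter at 22°N:
f = 2Ω sin φ = 2 × 7.29×10⁻⁵ × sin 22° = 5.46×10⁻⁵ s⁻¹
Component geostrophic relations (x east, y north):
u_g = −(1/(fρ)) ∂P/∂y,  v_g = (1/(fρ)) ∂P/∂x
u_g = −(−2.7×10⁻³)/(5.46×10⁻⁵ × 1.00) = 49.4 m/s;  v_g = (2.7×10⁻³)/(5.46×10⁻⁵ × 1.00) = 49.4 m/s
|V_g| = √(u_g² + v_g²) = 69.9 m/s

69.9 m/s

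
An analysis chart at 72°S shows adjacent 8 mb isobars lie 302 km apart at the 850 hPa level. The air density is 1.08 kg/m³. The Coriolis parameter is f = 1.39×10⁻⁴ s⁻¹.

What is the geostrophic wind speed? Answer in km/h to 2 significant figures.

Pressure gradient: |∂P/∂n| = 800 Pa / 302000 m = 2.65×10⁻³ Pa/m
Geostrophic balance (pressure-gradient force = Coriolis force):
V_g = (1/(fρ)) |∂P/∂n| = 2.65×10⁻³ / (1.39×10⁻⁴ × 1.08) = 17.6 m/s
Converting: 17.6 m/s × 3.6 = 64 km/h

64 km/h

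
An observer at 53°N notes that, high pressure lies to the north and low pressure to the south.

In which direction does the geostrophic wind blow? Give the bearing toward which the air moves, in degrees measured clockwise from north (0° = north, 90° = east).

270°

The pressure-gradient force points toward the south (bearing 180°).
Geostrophic balance: in the Northern Hemisphere the Coriolis force deflects motion to the right, so the geostrophic wind blows 90° to the right of the pressure-gradient force (low pressure on the left).
Rotating 180° by 90° clockwise gives 270° — the wind blows toward the west.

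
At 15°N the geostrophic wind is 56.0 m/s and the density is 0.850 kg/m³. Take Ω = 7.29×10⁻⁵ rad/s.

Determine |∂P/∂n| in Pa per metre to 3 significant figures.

1.80×10⁻³ Pa/m

Coriolis parameter at 15°N:
f = 2Ω sin φ = 2 × 7.29×10⁻⁵ × sin 15° = 3.77×10⁻⁵ s⁻¹
Geostrophic balance rearranged: |∂P/∂n| = f ρ V_g
|∂P/∂n| = 3.77×10⁻⁵ × 0.850 × 56.0 = 1.80×10⁻³ Pa/m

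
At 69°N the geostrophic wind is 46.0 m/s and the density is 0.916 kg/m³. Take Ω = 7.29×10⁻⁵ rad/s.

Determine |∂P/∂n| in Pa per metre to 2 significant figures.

Coriolis parameter at 69°N:
f = 2Ω sin φ = 2 × 7.29×10⁻⁵ × sin 69° = 1.36×10⁻⁴ s⁻¹
Geostrophic balance rearranged: |∂P/∂n| = f ρ V_g
|∂P/∂n| = 1.36×10⁻⁴ × 0.916 × 46.0 = 5.74×10⁻³ Pa/m

5.7×10⁻³ Pa/m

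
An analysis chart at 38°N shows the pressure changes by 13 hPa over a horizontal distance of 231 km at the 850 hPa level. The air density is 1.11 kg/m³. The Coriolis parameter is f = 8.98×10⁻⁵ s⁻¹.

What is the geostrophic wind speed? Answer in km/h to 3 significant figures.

Pressure gradient: |∂P/∂n| = 1300 Pa / 231000 m = 5.63×10⁻³ Pa/m
Geostrophic balance (pressure-gradient force = Coriolis force):
V_g = (1/(fρ)) |∂P/∂n| = 5.63×10⁻³ / (8.98×10⁻⁵ × 1.11) = 56.5 m/s
Converting: 56.5 m/s × 3.6 = 203 km/h

203 km/h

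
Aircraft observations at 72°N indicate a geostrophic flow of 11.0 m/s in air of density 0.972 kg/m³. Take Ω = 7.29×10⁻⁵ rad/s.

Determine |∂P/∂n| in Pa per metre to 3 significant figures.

Coriolis parameter at 72°N:
f = 2Ω sin φ = 2 × 7.29×10⁻⁵ × sin 72° = 1.39×10⁻⁴ s⁻¹
Geostrophic balance rearranged: |∂P/∂n| = f ρ V_g
|∂P/∂n| = 1.39×10⁻⁴ × 0.972 × 11.0 = 1.48×10⁻³ Pa/m

1.48×10⁻³ Pa/m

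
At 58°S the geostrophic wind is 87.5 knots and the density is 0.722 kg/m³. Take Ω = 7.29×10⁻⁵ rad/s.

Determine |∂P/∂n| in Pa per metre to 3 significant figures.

Coriolis parameter at 58°S:
f = 2Ω sin φ = 2 × 7.29×10⁻⁵ × sin 58° = 1.24×10⁻⁴ s⁻¹
Wind speed in SI: 87.5 knots = 45.0 m/s
Geostrophic balance rearranged: |∂P/∂n| = f ρ V_g
|∂P/∂n| = 1.24×10⁻⁴ × 0.722 × 45.0 = 4.02×10⁻³ Pa/m

4.02×10⁻³ Pa/m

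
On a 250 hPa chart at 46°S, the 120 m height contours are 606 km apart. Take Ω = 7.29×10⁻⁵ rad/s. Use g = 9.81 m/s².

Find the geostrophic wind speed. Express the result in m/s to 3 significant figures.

Coriolis parameter at 46°S:
f = 2Ω sin φ = 2 × 7.29×10⁻⁵ × sin 46° = 1.05×10⁻⁴ s⁻¹
Height gradient: |∂Z/∂n| = 120 m / 606000 m = 1.98×10⁻⁴
On a pressure surface, geostrophic balance gives V_g = (g/f)|∂Z/∂n|:
V_g = 9.81 × 1.98×10⁻⁴ / 1.05×10⁻⁴ = 18.5 m/s

18.5 m/s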